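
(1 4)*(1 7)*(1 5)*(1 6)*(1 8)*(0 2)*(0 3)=(0 2 3)(1 4 7 5 6 8)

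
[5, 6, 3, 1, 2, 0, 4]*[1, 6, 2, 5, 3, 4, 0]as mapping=[0→4, 1→0, 2→5, 3→6, 4→2, 5→1, 6→3]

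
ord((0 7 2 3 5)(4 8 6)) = 15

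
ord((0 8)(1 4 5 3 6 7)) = 6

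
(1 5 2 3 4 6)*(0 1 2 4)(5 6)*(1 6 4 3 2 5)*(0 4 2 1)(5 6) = (0 5 3 4)(1 2)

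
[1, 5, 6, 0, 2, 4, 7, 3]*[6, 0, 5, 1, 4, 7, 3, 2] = [0, 7, 3, 6, 5, 4, 2, 1]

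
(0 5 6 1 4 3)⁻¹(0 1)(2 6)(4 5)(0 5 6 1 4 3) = (1 2)(3 6)(4 5)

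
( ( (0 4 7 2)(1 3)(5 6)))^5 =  (0 4 7 2)(1 3)(5 6)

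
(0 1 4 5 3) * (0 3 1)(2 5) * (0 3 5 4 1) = (0 3 5)(2 4)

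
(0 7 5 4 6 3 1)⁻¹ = (0 1 3 6 4 5 7)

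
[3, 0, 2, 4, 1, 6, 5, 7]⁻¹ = [1, 4, 2, 0, 3, 6, 5, 7]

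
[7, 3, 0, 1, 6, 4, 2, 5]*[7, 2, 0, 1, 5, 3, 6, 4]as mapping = [0→4, 1→1, 2→7, 3→2, 4→6, 5→5, 6→0, 7→3]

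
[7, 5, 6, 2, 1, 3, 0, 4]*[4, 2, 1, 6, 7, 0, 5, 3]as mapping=[0→3, 1→0, 2→5, 3→1, 4→2, 5→6, 6→4, 7→7]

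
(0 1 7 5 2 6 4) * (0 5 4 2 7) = (0 1)(2 6)(4 5 7)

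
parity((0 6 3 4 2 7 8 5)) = odd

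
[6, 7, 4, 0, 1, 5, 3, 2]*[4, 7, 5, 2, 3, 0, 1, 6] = [1, 6, 3, 4, 7, 0, 2, 5]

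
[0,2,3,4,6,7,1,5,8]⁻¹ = [0,6,1,2,3,7,4,5,8]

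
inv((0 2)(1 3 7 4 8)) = (0 2)(1 8 4 7 3)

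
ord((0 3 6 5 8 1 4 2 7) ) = 9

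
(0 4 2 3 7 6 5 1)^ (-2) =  (0 5 7 2)(1 6 3 4)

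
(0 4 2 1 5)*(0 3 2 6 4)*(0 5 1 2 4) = (0 5 3 4 6)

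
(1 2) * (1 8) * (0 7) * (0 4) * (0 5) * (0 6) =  (0 7 4 5 6)(1 2 8)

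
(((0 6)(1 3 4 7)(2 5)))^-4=()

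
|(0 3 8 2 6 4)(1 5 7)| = 6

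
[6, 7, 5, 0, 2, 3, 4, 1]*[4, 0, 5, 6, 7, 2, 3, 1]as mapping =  [0→3, 1→1, 2→2, 3→4, 4→5, 5→6, 6→7, 7→0]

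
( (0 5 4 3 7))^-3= (0 4 7 5 3)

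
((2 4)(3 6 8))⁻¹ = (2 4)(3 8 6)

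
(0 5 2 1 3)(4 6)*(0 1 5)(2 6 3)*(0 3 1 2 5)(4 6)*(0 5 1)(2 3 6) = (0 6 2 5 4)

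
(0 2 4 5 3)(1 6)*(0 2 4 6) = (0 4 5 3 2 6 1)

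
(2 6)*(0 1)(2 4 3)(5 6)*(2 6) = (0 1)(2 5)(3 6 4)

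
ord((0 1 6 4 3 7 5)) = 7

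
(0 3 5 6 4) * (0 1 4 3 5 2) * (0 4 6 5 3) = (0 3 2 4 1 6)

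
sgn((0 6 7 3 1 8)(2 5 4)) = -1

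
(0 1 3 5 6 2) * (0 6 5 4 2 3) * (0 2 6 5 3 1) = (1 2 5 3 4 6)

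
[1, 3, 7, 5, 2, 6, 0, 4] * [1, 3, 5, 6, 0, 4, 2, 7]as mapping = [0→3, 1→6, 2→7, 3→4, 4→5, 5→2, 6→1, 7→0]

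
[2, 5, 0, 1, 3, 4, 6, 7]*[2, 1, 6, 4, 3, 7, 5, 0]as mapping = [0→6, 1→7, 2→2, 3→1, 4→4, 5→3, 6→5, 7→0]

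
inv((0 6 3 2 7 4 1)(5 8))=(0 1 4 7 2 3 6)(5 8)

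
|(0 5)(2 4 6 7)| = 4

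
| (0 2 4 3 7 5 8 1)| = 8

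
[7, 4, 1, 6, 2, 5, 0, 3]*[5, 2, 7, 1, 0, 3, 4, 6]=[6, 0, 2, 4, 7, 3, 5, 1]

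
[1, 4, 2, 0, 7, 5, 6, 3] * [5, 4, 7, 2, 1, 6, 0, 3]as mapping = [0→4, 1→1, 2→7, 3→5, 4→3, 5→6, 6→0, 7→2]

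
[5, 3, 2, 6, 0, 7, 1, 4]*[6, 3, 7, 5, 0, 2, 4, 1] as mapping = [0→2, 1→5, 2→7, 3→4, 4→6, 5→1, 6→3, 7→0] 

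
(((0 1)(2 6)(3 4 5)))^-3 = (0 1)(2 6)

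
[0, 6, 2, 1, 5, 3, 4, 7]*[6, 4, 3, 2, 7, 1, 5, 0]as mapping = [0→6, 1→5, 2→3, 3→4, 4→1, 5→2, 6→7, 7→0]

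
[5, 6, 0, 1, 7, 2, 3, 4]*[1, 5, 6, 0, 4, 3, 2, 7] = [3, 2, 1, 5, 7, 6, 0, 4]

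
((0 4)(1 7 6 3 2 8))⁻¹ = (0 4)(1 8 2 3 6 7)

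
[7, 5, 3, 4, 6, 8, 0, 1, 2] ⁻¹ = [6, 7, 8, 2, 3, 1, 4, 0, 5] 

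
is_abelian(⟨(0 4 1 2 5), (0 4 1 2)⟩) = no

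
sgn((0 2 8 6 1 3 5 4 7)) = 1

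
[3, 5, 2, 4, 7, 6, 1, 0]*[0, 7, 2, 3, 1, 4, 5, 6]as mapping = [0→3, 1→4, 2→2, 3→1, 4→6, 5→5, 6→7, 7→0]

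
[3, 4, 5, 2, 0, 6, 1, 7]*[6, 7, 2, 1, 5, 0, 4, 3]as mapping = [0→1, 1→5, 2→0, 3→2, 4→6, 5→4, 6→7, 7→3]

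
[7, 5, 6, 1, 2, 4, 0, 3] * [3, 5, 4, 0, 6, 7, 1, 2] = [2, 7, 1, 5, 4, 6, 3, 0]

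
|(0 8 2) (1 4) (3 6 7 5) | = 12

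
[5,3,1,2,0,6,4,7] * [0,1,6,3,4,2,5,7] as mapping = [0→2,1→3,2→1,3→6,4→0,5→5,6→4,7→7] 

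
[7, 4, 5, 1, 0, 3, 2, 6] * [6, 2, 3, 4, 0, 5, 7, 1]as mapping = [0→1, 1→0, 2→5, 3→2, 4→6, 5→4, 6→3, 7→7]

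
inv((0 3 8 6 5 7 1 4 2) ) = (0 2 4 1 7 5 6 8 3) 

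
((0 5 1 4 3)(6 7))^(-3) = (0 1 3 5 4)(6 7)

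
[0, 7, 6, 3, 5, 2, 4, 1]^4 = [0, 1, 2, 3, 4, 5, 6, 7]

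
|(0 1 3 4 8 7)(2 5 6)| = 6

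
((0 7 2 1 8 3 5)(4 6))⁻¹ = (0 5 3 8 1 2 7)(4 6)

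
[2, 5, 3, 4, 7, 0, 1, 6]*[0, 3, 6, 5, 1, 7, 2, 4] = [6, 7, 5, 1, 4, 0, 3, 2]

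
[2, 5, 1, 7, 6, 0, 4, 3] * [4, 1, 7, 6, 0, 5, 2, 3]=[7, 5, 1, 3, 2, 4, 0, 6]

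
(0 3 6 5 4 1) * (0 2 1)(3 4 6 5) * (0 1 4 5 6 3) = (0 5 3 6)(1 2 4)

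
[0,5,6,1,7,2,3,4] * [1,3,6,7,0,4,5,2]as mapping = [0→1,1→4,2→5,3→3,4→2,5→6,6→7,7→0]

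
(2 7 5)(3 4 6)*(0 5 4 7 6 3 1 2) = (0 5)(1 2 6)(3 7 4)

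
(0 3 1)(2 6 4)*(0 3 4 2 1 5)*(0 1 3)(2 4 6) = (0 6 4 3 5 1)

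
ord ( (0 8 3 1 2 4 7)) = 7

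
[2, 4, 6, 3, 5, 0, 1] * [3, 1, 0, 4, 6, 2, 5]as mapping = [0→0, 1→6, 2→5, 3→4, 4→2, 5→3, 6→1]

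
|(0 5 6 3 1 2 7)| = 7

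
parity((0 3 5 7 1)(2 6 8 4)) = odd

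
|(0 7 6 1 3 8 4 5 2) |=9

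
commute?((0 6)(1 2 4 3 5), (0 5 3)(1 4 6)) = no:(0 6)(1 2 4 3 5) * (0 5 3)(1 4 6) = (0 1 2 6 5 4), (0 5 3)(1 4 6) * (0 6)(1 2 4 3 5) = (0 1 3 6 2 4)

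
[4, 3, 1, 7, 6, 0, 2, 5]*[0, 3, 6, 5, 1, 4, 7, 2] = [1, 5, 3, 2, 7, 0, 6, 4]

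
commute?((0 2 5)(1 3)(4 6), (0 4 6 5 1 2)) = no:(0 2 5)(1 3)(4 6)*(0 4 6 5 1 2) = (1 3 2)(4 5), (0 4 6 5 1 2)*(0 2 5)(1 3)(4 6) = (0 6)(1 5 3)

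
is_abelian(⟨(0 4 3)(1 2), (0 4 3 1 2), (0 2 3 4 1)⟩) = no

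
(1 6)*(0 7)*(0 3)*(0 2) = (0 7 3 2)(1 6)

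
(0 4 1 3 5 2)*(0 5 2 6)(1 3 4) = (0 1 4 3 2 5 6)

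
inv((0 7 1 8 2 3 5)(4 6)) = (0 5 3 2 8 1 7)(4 6)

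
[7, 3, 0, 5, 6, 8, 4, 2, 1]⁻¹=[2, 8, 7, 1, 6, 3, 4, 0, 5]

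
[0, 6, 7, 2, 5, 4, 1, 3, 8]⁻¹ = [0, 6, 3, 7, 5, 4, 1, 2, 8]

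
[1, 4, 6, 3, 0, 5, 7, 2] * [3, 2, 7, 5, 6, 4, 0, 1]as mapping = [0→2, 1→6, 2→0, 3→5, 4→3, 5→4, 6→1, 7→7]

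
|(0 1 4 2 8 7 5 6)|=8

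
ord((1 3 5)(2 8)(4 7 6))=6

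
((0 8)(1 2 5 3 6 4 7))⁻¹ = (0 8)(1 7 4 6 3 5 2)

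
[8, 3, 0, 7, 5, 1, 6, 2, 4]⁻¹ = [2, 5, 7, 1, 8, 4, 6, 3, 0]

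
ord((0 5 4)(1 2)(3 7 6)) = 6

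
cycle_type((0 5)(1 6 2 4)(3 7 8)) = 2.3.4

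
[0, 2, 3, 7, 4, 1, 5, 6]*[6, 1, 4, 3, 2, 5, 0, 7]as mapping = [0→6, 1→4, 2→3, 3→7, 4→2, 5→1, 6→5, 7→0]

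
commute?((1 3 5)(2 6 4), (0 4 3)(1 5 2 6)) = no:(1 3 5)(2 6 4)*(0 4 3)(1 5 2 6) = (0 4 6 3 2 1), (0 4 3)(1 5 2 6)*(1 3 5)(2 6 4) = (0 2 4 5 6 3)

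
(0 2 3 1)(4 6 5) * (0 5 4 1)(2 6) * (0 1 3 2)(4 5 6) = (0 4)(1 6 5 3)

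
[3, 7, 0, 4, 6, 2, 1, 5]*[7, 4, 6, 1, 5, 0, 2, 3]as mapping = [0→1, 1→3, 2→7, 3→5, 4→2, 5→6, 6→4, 7→0]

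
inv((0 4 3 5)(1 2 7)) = (0 5 3 4)(1 7 2)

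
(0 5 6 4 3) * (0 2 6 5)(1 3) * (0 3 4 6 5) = (0 3 2 5)(1 4)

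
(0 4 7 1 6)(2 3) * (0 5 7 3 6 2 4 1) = (0 1 2 6 5 7)(3 4)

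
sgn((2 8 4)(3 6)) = -1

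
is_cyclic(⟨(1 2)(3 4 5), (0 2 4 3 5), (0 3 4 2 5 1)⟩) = no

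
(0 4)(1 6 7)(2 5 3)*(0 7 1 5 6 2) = (0 4 7 5 3)(1 2 6)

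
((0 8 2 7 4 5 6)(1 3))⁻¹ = (0 6 5 4 7 2 8)(1 3)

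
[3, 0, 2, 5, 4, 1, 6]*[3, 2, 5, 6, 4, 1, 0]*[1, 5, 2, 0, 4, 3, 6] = [6, 0, 3, 5, 4, 2, 1]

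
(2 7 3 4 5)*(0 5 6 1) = (0 5 2 7 3 4 6 1)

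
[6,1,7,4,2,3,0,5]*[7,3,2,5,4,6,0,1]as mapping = [0→0,1→3,2→1,3→4,4→2,5→5,6→7,7→6]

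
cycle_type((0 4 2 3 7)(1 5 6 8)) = 4.5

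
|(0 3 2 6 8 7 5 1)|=8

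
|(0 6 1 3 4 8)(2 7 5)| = 6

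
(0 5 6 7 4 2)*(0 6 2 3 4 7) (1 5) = (0 1 5 2 6) (3 4) 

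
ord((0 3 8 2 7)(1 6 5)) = 15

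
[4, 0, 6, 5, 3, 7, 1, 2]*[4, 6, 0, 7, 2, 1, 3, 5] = [2, 4, 3, 1, 7, 5, 6, 0]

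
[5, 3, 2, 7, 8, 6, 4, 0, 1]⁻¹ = [7, 8, 2, 1, 6, 0, 5, 3, 4]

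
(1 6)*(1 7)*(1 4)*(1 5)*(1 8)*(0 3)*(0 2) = (0 3 2)(1 6 7 4 5 8)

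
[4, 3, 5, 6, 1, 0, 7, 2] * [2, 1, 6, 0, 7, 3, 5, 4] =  [7, 0, 3, 5, 1, 2, 4, 6]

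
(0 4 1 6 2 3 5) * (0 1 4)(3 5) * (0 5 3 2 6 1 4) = (0 5 4)(2 3)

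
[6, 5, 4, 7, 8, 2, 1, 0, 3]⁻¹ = [7, 6, 5, 8, 2, 1, 0, 3, 4]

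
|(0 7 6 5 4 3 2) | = 7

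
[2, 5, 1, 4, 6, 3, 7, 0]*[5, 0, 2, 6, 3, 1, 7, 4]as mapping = [0→2, 1→1, 2→0, 3→3, 4→7, 5→6, 6→4, 7→5]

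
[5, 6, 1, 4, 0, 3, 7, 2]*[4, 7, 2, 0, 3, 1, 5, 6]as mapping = [0→1, 1→5, 2→7, 3→3, 4→4, 5→0, 6→6, 7→2]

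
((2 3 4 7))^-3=(2 3 4 7)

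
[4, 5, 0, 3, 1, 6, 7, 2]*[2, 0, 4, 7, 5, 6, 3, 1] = [5, 6, 2, 7, 0, 3, 1, 4]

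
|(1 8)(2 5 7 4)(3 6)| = 4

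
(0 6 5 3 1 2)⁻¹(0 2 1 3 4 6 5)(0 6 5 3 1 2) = (0 2 1 4 5 3 6)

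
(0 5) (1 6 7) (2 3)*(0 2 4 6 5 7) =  (0 7 1 5 2 3 4 6) 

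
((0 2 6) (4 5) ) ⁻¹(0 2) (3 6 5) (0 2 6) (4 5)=(0 4 3) (2 6) 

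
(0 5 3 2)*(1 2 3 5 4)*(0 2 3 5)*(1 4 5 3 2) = (0 5)(1 2)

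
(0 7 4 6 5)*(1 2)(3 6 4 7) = (0 3 6 5)(1 2)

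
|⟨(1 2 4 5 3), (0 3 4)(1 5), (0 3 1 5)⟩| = 720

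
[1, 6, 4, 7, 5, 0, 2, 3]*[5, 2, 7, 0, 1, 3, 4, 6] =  [2, 4, 1, 6, 3, 5, 7, 0] 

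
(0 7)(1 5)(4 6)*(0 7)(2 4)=(1 5)(2 4 6)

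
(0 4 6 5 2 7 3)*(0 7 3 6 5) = (0 4 5 2 3 7 6)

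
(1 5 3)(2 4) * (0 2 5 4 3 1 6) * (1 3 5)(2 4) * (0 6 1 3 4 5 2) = (0 5 4 3 1)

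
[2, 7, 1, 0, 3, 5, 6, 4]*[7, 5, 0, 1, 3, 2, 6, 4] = [0, 4, 5, 7, 1, 2, 6, 3]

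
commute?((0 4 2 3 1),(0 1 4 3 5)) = no:(0 4 2 3 1) * (0 1 4 3 5) = (0 3 4 2 5),(0 1 4 3 5) * (0 4 2 3 1) = (1 2 3 5 4)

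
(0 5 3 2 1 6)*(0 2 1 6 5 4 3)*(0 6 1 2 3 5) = (0 4 5 6 3 2 1)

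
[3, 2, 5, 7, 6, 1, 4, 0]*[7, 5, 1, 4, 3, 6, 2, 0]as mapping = [0→4, 1→1, 2→6, 3→0, 4→2, 5→5, 6→3, 7→7]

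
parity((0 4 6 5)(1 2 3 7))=even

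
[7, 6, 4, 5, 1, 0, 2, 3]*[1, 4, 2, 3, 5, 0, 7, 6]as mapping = [0→6, 1→7, 2→5, 3→0, 4→4, 5→1, 6→2, 7→3]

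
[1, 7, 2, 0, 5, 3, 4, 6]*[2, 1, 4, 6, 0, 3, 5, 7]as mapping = [0→1, 1→7, 2→4, 3→2, 4→3, 5→6, 6→0, 7→5]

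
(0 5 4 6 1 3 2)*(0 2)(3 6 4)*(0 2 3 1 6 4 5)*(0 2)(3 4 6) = (0 2 4 5 1 6 3)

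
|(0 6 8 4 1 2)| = 6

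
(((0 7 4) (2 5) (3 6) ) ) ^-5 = (0 7 4) (2 5) (3 6) 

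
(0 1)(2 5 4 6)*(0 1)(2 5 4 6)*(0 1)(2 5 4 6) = (0 1)(2 6 4 5)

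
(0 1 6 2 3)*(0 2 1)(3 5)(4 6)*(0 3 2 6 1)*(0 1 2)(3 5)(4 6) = (0 5)(1 6)(2 3 4)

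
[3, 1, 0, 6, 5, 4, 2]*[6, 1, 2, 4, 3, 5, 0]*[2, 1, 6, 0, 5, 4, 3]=[5, 1, 3, 2, 4, 0, 6]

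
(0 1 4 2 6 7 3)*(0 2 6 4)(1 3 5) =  (0 3 2 4 6 7 5 1)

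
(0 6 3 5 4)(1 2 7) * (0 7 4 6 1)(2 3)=(0 1 3 5 6 2 4 7)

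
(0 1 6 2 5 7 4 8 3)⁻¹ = (0 3 8 4 7 5 2 6 1)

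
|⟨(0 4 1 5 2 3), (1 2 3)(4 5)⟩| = 720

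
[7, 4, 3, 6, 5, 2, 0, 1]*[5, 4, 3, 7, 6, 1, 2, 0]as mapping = [0→0, 1→6, 2→7, 3→2, 4→1, 5→3, 6→5, 7→4]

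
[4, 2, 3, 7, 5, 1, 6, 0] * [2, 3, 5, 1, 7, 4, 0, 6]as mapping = [0→7, 1→5, 2→1, 3→6, 4→4, 5→3, 6→0, 7→2]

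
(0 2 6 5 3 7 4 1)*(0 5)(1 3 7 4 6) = (0 2 1 5 7 6)(3 4)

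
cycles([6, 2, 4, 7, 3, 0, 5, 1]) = (0 6 5)(1 2 4 3 7)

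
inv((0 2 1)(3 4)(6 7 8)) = (0 1 2)(3 4)(6 8 7)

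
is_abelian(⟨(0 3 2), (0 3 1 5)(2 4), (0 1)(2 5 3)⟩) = no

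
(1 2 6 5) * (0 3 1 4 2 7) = (0 3 1 7)(2 6 5 4)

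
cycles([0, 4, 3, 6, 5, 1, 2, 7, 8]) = (1 4 5)(2 3 6)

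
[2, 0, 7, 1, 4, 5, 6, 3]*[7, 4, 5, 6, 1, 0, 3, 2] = [5, 7, 2, 4, 1, 0, 3, 6]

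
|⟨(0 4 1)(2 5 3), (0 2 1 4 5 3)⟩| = 720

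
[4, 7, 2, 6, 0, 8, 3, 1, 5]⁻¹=[4, 7, 2, 6, 0, 8, 3, 1, 5]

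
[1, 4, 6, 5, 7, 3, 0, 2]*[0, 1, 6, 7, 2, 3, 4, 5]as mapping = [0→1, 1→2, 2→4, 3→3, 4→5, 5→7, 6→0, 7→6]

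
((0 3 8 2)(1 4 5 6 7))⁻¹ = (0 2 8 3)(1 7 6 5 4)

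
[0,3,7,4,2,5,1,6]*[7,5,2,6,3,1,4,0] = [7,6,0,3,2,1,5,4]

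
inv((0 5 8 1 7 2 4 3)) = (0 3 4 2 7 1 8 5)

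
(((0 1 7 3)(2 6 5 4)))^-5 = (0 3 7 1)(2 4 5 6)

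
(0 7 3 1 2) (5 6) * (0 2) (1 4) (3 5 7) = (0 3 4 1) (5 6 7) 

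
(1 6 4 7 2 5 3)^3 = (1 7 3 4 5 6 2)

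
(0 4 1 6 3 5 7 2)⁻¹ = (0 2 7 5 3 6 1 4)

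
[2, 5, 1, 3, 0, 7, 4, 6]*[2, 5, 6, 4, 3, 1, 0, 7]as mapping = [0→6, 1→1, 2→5, 3→4, 4→2, 5→7, 6→3, 7→0]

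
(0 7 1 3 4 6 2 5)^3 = (0 3 2 7 4 5 1 6)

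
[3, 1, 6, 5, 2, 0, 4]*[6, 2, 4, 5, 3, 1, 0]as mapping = [0→5, 1→2, 2→0, 3→1, 4→4, 5→6, 6→3]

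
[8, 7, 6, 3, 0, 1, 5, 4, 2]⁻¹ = [4, 5, 8, 3, 7, 6, 2, 1, 0]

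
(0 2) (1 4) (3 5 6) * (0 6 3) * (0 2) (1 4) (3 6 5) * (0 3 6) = (0 3 6 2 5) 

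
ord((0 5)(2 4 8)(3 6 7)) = 6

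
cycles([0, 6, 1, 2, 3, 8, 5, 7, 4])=(1 6 5 8 4 3 2)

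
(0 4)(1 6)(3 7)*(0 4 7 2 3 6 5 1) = (0 7 6)(1 5)(2 3)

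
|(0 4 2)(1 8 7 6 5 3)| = 6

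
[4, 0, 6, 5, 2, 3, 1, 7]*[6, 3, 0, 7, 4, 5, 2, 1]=[4, 6, 2, 5, 0, 7, 3, 1]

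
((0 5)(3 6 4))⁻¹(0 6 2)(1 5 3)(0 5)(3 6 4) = (0 6 1)(2 5 4)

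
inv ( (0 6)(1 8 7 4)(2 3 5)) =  (0 6)(1 4 7 8)(2 5 3)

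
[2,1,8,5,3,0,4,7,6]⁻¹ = [5,1,0,4,6,3,8,7,2]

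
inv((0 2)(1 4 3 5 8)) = (0 2)(1 8 5 3 4)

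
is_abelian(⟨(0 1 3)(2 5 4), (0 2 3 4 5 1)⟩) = no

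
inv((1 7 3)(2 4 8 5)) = (1 3 7)(2 5 8 4)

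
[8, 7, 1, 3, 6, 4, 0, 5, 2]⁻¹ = [6, 2, 8, 3, 5, 7, 4, 1, 0]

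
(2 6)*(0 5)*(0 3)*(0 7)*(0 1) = (0 5 3 7 1) (2 6) 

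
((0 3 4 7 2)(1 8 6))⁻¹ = (0 2 7 4 3)(1 6 8)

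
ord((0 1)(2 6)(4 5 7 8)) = 4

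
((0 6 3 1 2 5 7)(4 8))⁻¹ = (0 7 5 2 1 3 6)(4 8)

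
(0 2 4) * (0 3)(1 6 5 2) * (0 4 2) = (0 1 6 5)(3 4)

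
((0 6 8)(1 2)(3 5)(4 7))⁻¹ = (0 8 6)(1 2)(3 5)(4 7)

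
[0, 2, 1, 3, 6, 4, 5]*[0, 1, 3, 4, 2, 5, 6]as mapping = [0→0, 1→3, 2→1, 3→4, 4→6, 5→2, 6→5]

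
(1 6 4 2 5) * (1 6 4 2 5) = (1 4 5 6 2)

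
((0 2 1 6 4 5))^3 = (0 6)(1 5)(2 4)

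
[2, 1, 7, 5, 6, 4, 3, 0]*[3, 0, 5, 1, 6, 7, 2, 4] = [5, 0, 4, 7, 2, 6, 1, 3]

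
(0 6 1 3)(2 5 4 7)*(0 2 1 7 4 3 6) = (1 6 7)(2 5 3)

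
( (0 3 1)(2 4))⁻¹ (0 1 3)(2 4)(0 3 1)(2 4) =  (0 1 3)(2 4)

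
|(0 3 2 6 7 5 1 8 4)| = 9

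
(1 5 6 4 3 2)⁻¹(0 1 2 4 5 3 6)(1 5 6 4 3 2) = (0 5 1 3 6 2 4)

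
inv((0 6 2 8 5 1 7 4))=(0 4 7 1 5 8 2 6)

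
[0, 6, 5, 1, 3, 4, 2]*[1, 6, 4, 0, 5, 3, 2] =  [1, 2, 3, 6, 0, 5, 4]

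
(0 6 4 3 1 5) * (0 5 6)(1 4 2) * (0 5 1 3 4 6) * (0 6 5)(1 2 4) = (1 6 4)(2 3 5)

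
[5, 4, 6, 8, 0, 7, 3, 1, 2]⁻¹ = [4, 7, 8, 6, 1, 0, 2, 5, 3]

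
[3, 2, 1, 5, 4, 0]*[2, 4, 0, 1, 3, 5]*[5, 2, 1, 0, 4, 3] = [2, 5, 4, 3, 0, 1]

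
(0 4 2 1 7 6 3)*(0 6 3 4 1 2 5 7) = (0 1)(3 6 4 5 7)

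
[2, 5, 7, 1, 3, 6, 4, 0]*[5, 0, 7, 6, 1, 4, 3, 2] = [7, 4, 2, 0, 6, 3, 1, 5]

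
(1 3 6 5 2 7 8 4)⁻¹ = (1 4 8 7 2 5 6 3)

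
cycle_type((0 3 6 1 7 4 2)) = 7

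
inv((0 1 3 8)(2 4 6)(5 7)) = (0 8 3 1)(2 6 4)(5 7)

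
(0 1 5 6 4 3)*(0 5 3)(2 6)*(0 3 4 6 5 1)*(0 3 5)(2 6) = (0 3 1 4 5 6 2)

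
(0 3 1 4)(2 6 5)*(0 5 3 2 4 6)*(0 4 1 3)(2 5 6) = (0 5 1 2 4 6)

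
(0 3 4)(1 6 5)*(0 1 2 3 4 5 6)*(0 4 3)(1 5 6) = (0 3 6 1 4 5 2)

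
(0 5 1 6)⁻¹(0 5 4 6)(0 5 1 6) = (0 5 1 4)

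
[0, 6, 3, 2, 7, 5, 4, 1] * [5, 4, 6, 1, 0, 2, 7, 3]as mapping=[0→5, 1→7, 2→1, 3→6, 4→3, 5→2, 6→0, 7→4]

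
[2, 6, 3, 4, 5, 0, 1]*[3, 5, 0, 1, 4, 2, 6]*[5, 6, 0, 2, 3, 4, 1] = [5, 1, 6, 3, 0, 2, 4]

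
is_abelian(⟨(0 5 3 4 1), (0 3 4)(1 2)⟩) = no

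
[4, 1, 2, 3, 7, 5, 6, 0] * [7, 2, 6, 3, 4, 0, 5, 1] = [4, 2, 6, 3, 1, 0, 5, 7]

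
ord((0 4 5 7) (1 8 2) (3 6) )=12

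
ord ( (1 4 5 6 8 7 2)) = 7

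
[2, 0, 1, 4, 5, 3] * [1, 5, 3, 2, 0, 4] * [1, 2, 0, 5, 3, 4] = [5, 2, 4, 1, 3, 0]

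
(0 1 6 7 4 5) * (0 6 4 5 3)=(0 1 4 3)(5 6 7)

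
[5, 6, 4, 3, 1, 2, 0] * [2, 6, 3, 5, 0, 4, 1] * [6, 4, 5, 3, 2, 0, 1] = [2, 4, 6, 0, 1, 3, 5]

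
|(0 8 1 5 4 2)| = 6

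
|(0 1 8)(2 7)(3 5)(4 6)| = 6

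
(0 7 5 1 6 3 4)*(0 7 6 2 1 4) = (0 6 3) (1 2) (4 7 5) 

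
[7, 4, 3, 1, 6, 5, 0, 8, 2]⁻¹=[6, 3, 8, 2, 1, 5, 4, 0, 7]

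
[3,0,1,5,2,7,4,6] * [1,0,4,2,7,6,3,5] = [2,1,0,6,4,5,7,3] 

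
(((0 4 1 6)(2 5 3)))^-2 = (0 1)(2 5 3)(4 6)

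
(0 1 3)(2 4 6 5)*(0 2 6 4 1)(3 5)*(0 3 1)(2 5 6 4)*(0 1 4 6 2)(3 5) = (0 5 6 4)(1 2)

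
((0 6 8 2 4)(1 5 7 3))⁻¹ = (0 4 2 8 6)(1 3 7 5)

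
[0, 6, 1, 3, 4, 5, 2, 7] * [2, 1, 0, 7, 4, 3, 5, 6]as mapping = [0→2, 1→5, 2→1, 3→7, 4→4, 5→3, 6→0, 7→6]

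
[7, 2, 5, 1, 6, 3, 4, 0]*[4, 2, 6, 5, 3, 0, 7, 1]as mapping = [0→1, 1→6, 2→0, 3→2, 4→7, 5→5, 6→3, 7→4]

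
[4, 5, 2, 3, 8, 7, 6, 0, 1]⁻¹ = [7, 8, 2, 3, 0, 1, 6, 5, 4]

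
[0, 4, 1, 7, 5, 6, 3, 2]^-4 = [0, 6, 5, 1, 3, 7, 2, 4]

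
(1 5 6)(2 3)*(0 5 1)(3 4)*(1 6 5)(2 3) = (0 1 6)(2 4)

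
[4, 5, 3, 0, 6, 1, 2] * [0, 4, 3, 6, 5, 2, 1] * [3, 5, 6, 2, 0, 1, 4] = [1, 6, 4, 3, 5, 0, 2] 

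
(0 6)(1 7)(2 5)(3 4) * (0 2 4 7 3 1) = (0 6 2 5 4 1 3 7)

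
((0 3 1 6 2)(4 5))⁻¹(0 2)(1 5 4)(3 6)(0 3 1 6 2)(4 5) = (0 3)(1 2)(4 5 6)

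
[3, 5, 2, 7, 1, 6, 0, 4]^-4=[4, 0, 2, 1, 6, 3, 7, 5]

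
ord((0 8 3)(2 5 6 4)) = 12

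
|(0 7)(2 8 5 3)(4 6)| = 4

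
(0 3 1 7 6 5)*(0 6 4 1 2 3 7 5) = (0 7 4 1 5 6)(2 3)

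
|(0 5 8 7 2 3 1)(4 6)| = 14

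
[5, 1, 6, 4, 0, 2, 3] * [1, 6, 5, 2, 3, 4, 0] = [4, 6, 0, 3, 1, 5, 2]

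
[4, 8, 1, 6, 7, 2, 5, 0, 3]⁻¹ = [7, 2, 5, 8, 0, 6, 3, 4, 1]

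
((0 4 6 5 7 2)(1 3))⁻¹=(0 2 7 5 6 4)(1 3)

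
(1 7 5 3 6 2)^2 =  (1 5 6)(2 7 3)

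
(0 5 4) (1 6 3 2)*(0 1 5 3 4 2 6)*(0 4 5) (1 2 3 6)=(0 6 5 3 1 4 2) 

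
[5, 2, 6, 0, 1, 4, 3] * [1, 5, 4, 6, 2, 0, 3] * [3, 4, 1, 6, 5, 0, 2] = [3, 5, 6, 4, 0, 1, 2]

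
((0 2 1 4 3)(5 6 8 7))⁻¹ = (0 3 4 1 2)(5 7 8 6)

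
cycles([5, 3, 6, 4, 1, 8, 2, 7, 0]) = (0 5 8)(1 3 4)(2 6)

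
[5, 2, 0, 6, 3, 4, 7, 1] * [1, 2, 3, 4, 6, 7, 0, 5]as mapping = [0→7, 1→3, 2→1, 3→0, 4→4, 5→6, 6→5, 7→2]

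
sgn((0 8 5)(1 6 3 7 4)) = 1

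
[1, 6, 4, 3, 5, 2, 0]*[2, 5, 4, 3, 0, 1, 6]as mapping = [0→5, 1→6, 2→0, 3→3, 4→1, 5→4, 6→2]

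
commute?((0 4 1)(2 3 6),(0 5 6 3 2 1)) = no:(0 4 1)(2 3 6) * (0 5 6 3 2 1) = (0 4)(1 5 6),(0 5 6 3 2 1) * (0 4 1)(2 3 6) = (0 5 2)(1 4)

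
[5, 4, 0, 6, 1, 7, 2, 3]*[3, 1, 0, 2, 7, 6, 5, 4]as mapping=[0→6, 1→7, 2→3, 3→5, 4→1, 5→4, 6→0, 7→2]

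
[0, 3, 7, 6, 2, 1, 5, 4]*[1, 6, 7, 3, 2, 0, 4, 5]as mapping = [0→1, 1→3, 2→5, 3→4, 4→7, 5→6, 6→0, 7→2]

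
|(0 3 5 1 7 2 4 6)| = 8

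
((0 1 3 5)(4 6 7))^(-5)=(0 5 3 1)(4 6 7)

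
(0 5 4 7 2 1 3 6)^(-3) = (0 1 4 6 2 5 3 7)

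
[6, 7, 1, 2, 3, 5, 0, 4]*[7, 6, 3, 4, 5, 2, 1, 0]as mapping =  [0→1, 1→0, 2→6, 3→3, 4→4, 5→2, 6→7, 7→5]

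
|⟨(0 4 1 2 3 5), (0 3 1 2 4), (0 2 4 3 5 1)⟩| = 720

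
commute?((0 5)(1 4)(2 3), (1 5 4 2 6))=no:(0 5)(1 4)(2 3)*(1 5 4 2 6)=(0 4 5)(1 2 3 6), (1 5 4 2 6)*(0 5)(1 4)(2 3)=(0 5 1)(2 6 4 3)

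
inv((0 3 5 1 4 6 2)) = (0 2 6 4 1 5 3)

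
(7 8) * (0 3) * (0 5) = (0 3 5)(7 8)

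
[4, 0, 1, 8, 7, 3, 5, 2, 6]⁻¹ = [1, 2, 7, 5, 0, 6, 8, 4, 3]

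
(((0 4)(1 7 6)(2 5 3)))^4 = (1 7 6)(2 5 3)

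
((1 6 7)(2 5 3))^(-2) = (1 6 7)(2 5 3)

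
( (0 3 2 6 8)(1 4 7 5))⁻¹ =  (0 8 6 2 3)(1 5 7 4)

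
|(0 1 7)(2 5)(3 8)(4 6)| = 6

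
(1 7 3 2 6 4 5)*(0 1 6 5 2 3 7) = (0 1)(2 5 6 4)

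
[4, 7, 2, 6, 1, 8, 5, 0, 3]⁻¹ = [7, 4, 2, 8, 0, 6, 3, 1, 5]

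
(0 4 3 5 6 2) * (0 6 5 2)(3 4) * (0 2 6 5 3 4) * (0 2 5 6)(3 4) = (0 3)(2 6 5 4)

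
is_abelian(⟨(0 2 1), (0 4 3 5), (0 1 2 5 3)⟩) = no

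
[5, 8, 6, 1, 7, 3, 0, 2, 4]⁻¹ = [6, 3, 7, 5, 8, 0, 2, 4, 1]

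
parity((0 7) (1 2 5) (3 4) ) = even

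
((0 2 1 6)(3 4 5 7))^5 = (0 2 1 6)(3 4 5 7)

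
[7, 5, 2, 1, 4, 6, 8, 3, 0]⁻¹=[8, 3, 2, 7, 4, 1, 5, 0, 6]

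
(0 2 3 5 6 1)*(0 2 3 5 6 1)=(0 3 6)(1 2 5)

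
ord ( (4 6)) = 2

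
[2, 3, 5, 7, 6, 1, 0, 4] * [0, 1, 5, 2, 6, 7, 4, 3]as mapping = [0→5, 1→2, 2→7, 3→3, 4→4, 5→1, 6→0, 7→6]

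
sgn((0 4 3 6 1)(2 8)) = -1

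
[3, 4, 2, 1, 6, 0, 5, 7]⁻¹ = [5, 3, 2, 0, 1, 6, 4, 7]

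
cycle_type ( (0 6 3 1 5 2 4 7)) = 8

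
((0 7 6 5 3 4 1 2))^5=(0 4 6 2 3 7 1 5)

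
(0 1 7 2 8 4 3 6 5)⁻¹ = (0 5 6 3 4 8 2 7 1)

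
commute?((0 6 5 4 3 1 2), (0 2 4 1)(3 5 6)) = no:(0 6 5 4 3 1 2)*(0 2 4 1)(3 5 6) = (0 3)(1 4 5), (0 2 4 1)(3 5 6)*(0 6 5 4 3 1 2) = (1 6)(2 3 4)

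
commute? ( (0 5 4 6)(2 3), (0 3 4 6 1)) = no: (0 5 4 6)(2 3)*(0 3 4 6 1) = (0 5 6 3 2 4 1), (0 3 4 6 1)*(0 5 4 6)(2 3) = (0 2 3 6 1 5 4)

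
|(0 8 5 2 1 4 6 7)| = 8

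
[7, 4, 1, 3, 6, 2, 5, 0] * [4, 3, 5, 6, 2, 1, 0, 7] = [7, 2, 3, 6, 0, 5, 1, 4]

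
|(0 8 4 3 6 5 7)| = 7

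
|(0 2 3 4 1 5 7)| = 7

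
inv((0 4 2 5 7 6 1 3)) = (0 3 1 6 7 5 2 4)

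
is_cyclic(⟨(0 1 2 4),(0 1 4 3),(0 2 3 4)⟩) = no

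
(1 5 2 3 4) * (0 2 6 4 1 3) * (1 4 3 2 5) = (0 5 6 3 4 2)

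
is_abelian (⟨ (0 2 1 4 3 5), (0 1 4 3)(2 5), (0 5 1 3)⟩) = no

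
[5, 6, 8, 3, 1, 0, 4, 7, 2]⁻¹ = [5, 4, 8, 3, 6, 0, 1, 7, 2]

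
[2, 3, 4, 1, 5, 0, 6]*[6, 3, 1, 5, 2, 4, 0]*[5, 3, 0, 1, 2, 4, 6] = [3, 4, 0, 1, 2, 6, 5]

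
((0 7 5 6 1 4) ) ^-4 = (0 5 1) (4 7 6) 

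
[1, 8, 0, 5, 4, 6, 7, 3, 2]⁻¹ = [2, 0, 8, 7, 4, 3, 5, 6, 1]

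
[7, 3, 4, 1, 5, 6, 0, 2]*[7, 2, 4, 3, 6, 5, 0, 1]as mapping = [0→1, 1→3, 2→6, 3→2, 4→5, 5→0, 6→7, 7→4]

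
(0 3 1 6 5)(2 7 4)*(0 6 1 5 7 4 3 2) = (0 2 4)(3 5 6 7)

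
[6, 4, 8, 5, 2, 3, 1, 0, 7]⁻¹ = [7, 6, 4, 5, 1, 3, 0, 8, 2]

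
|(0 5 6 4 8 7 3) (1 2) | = 14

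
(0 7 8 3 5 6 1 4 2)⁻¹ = (0 2 4 1 6 5 3 8 7)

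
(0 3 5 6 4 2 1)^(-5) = (0 5 4 1 3 6 2)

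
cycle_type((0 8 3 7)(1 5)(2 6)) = 2^2.4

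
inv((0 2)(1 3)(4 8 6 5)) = (0 2)(1 3)(4 5 6 8)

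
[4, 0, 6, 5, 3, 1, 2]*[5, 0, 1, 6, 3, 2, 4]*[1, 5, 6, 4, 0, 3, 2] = [4, 3, 0, 6, 2, 1, 5]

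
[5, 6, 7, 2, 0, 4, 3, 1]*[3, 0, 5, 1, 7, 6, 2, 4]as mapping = [0→6, 1→2, 2→4, 3→5, 4→3, 5→7, 6→1, 7→0]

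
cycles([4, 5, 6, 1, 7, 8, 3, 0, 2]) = (0 4 7)(1 5 8 2 6 3)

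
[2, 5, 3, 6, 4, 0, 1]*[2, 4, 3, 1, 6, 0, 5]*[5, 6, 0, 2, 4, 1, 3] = [2, 5, 6, 1, 3, 0, 4]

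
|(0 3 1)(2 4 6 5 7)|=15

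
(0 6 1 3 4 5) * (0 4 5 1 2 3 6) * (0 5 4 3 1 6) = (0 5 3 4 6 2 1)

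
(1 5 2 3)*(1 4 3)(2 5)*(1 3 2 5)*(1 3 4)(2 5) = (1 2 4 5 3)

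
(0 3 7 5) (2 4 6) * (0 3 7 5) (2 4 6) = (0 7) (2 6 4) (3 5) 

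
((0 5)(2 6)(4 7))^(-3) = (0 5)(2 6)(4 7)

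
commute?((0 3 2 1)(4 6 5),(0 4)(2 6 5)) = no:(0 3 2 1)(4 6 5) * (0 4)(2 6 5) = (0 3 6 2 1 4 5),(0 4)(2 6 5) * (0 3 2 1)(4 6 5) = (0 6 4 3 2 5 1)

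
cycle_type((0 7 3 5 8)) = 5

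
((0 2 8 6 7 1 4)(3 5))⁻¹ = (0 4 1 7 6 8 2)(3 5)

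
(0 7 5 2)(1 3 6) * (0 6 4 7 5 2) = (0 5)(1 3 4 7 2 6)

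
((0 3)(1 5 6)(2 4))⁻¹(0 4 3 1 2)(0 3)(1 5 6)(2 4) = (0 5 4 3 2)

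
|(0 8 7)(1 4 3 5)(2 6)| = 12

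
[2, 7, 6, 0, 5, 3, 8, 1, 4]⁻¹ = [3, 7, 0, 5, 8, 4, 2, 1, 6]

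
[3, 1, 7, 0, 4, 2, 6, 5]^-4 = [0, 1, 5, 3, 4, 7, 6, 2]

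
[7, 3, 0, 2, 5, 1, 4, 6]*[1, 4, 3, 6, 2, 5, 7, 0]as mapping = [0→0, 1→6, 2→1, 3→3, 4→5, 5→4, 6→2, 7→7]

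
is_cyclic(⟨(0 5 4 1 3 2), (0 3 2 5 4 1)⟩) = no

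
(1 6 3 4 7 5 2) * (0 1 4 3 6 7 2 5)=(0 1 7)(2 4)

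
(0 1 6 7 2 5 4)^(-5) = (0 6 2 4 1 7 5)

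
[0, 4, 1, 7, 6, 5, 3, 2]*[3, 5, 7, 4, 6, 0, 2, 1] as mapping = [0→3, 1→6, 2→5, 3→1, 4→2, 5→0, 6→4, 7→7] 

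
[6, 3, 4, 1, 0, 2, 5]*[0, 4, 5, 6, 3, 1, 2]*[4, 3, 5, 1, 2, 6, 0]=[5, 0, 1, 2, 4, 6, 3]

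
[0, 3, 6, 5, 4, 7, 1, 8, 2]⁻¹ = [0, 6, 8, 1, 4, 3, 2, 5, 7]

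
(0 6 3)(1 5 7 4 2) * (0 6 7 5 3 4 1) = (0 7 1 3 6 4 2)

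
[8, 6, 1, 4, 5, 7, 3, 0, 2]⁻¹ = [7, 2, 8, 6, 3, 4, 1, 5, 0]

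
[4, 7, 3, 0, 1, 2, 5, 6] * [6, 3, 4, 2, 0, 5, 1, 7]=[0, 7, 2, 6, 3, 4, 5, 1]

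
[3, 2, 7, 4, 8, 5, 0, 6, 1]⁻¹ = [6, 8, 1, 0, 3, 5, 7, 2, 4]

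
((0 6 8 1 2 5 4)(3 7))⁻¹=(0 4 5 2 1 8 6)(3 7)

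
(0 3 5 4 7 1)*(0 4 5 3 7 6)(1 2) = (0 7 2 1 4 6)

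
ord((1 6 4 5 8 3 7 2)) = 8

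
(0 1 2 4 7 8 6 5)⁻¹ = (0 5 6 8 7 4 2 1)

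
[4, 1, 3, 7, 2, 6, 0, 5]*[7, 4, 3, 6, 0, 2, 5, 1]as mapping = [0→0, 1→4, 2→6, 3→1, 4→3, 5→5, 6→7, 7→2]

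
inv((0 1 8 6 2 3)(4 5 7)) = (0 3 2 6 8 1)(4 7 5)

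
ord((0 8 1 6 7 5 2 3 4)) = 9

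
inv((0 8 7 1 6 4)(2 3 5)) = (0 4 6 1 7 8)(2 5 3)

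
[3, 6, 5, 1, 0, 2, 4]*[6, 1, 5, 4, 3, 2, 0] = [4, 0, 2, 1, 6, 5, 3]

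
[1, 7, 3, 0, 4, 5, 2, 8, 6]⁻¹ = [3, 0, 6, 2, 4, 5, 8, 1, 7]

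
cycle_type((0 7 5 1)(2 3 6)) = 3.4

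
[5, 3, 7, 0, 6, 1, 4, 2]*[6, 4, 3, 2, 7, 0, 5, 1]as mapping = [0→0, 1→2, 2→1, 3→6, 4→5, 5→4, 6→7, 7→3]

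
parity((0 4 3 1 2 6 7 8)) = odd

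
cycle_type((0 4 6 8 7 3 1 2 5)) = 9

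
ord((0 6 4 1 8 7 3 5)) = 8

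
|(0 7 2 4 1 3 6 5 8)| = 9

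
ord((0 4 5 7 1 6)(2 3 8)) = 6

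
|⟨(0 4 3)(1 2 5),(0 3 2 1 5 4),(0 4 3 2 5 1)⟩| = 720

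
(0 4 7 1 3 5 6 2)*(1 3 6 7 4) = (0 1 6 2)(3 5 7)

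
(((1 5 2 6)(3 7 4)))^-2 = (1 2)(3 7 4)(5 6)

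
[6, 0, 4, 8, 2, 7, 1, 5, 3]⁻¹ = [1, 6, 4, 8, 2, 7, 0, 5, 3]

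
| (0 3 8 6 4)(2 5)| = 10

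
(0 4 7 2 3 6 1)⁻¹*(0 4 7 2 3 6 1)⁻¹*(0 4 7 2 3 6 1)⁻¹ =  (0 3 4 6 7 1 2)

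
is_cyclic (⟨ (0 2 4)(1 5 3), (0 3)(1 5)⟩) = no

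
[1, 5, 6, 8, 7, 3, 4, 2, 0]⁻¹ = [8, 0, 7, 5, 6, 1, 2, 4, 3]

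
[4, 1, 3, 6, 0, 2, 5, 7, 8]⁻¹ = [4, 1, 5, 2, 0, 6, 3, 7, 8]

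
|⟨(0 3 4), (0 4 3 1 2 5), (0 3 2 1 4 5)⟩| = 720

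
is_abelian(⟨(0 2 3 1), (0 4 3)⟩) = no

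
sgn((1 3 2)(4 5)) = -1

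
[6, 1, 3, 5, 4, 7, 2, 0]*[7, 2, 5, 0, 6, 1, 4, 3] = [4, 2, 0, 1, 6, 3, 5, 7]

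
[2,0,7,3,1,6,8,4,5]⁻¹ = [1,4,0,3,7,8,5,2,6]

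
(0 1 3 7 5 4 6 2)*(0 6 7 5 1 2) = (0 2 6)(1 3 5 4 7)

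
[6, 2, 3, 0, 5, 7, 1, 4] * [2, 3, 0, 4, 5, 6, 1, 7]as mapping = [0→1, 1→0, 2→4, 3→2, 4→6, 5→7, 6→3, 7→5]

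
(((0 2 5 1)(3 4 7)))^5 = (0 2 5 1)(3 7 4)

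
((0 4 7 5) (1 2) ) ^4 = () 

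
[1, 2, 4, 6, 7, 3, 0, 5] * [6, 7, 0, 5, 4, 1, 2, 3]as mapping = [0→7, 1→0, 2→4, 3→2, 4→3, 5→5, 6→6, 7→1]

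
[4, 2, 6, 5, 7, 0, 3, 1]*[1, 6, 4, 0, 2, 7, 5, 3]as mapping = [0→2, 1→4, 2→5, 3→7, 4→3, 5→1, 6→0, 7→6]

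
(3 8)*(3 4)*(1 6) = (1 6)(3 8 4)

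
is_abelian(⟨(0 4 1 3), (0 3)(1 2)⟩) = no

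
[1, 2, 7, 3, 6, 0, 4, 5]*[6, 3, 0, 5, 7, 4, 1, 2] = [3, 0, 2, 5, 1, 6, 7, 4] 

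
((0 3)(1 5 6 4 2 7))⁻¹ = (0 3)(1 7 2 4 6 5)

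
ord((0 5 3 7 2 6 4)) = 7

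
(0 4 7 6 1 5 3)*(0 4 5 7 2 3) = (0 5)(1 7 6)(2 3 4)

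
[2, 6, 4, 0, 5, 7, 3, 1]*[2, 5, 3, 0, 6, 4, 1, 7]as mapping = [0→3, 1→1, 2→6, 3→2, 4→4, 5→7, 6→0, 7→5]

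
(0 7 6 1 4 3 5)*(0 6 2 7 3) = (0 3 5 6 1 4) (2 7) 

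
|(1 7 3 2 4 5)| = 6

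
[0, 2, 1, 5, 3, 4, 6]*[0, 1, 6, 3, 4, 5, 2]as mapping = [0→0, 1→6, 2→1, 3→5, 4→3, 5→4, 6→2]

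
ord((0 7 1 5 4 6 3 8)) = 8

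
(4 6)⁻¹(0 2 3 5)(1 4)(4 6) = (0 2 3 5)(1 6)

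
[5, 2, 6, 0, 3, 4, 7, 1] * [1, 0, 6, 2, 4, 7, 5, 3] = [7, 6, 5, 1, 2, 4, 3, 0]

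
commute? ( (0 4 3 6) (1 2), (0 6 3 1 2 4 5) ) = no: (0 4 3 6) (1 2) * (0 6 3 1 2 4 5) = (0 5) (1 4), (0 6 3 1 2 4 5) * (0 4 3 6) (1 2) = (2 3) (4 5) 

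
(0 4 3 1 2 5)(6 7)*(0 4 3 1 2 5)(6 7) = (0 3 2)(1 5 4)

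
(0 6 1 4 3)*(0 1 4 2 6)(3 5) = (1 2 6 4 5 3)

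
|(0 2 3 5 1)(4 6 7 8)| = 20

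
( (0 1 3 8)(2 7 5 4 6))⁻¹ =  (0 8 3 1)(2 6 4 5 7)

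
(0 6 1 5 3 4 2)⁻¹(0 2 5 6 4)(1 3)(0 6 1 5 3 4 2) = (0 3 1 2 6)(4 5)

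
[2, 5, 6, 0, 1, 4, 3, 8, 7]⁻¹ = [3, 4, 0, 6, 5, 1, 2, 8, 7]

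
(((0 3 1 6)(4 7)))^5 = (0 3 1 6)(4 7)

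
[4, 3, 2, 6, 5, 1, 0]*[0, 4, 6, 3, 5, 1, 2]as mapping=[0→5, 1→3, 2→6, 3→2, 4→1, 5→4, 6→0]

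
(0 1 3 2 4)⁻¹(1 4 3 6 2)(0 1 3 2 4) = (0 2 6 4 3)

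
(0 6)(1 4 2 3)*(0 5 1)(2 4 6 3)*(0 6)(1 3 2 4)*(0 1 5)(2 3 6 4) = (0 3 4 5 6)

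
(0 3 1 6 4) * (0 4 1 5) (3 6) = (0 6 1 3 5) 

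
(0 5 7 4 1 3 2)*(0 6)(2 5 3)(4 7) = (0 3 5 4 1 2 6)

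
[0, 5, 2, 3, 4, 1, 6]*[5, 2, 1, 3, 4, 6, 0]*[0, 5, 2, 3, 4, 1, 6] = [1, 6, 5, 3, 4, 2, 0]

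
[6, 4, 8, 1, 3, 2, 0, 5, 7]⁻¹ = [6, 3, 5, 4, 1, 7, 0, 8, 2]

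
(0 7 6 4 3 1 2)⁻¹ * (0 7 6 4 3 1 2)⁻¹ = (0 1 4 7 2 3 6)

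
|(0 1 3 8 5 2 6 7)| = 8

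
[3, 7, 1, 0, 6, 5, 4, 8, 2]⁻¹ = [3, 2, 8, 0, 6, 5, 4, 1, 7]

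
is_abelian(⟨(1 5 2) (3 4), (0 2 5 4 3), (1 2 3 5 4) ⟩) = no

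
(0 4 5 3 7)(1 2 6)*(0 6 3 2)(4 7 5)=(0 7 6 1)(2 3 5)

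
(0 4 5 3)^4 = ()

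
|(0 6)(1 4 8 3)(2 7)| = 4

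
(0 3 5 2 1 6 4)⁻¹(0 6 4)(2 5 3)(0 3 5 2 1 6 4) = (0 3 4)(1 2 5)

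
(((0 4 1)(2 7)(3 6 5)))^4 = (0 4 1)(3 6 5)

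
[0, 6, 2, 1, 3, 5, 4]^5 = [0, 6, 2, 1, 3, 5, 4]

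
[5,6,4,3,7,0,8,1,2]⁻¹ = [5,7,8,3,2,0,1,4,6]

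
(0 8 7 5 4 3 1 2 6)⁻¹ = (0 6 2 1 3 4 5 7 8)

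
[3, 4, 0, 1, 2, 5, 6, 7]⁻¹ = [2, 3, 4, 0, 1, 5, 6, 7]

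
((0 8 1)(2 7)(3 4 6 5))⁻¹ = (0 1 8)(2 7)(3 5 6 4)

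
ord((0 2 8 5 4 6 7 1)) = 8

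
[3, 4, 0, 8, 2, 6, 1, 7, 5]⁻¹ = [2, 6, 4, 0, 1, 8, 5, 7, 3]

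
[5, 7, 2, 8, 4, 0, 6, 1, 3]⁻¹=[5, 7, 2, 8, 4, 0, 6, 1, 3]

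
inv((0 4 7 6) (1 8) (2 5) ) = (0 6 7 4) (1 8) (2 5) 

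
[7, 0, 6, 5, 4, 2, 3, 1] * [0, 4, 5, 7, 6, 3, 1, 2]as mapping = [0→2, 1→0, 2→1, 3→3, 4→6, 5→5, 6→7, 7→4]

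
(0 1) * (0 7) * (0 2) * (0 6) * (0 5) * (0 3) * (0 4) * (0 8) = (0 1 7 2 6 5 3 4 8)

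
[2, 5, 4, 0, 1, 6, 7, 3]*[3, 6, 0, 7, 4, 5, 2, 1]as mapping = [0→0, 1→5, 2→4, 3→3, 4→6, 5→2, 6→1, 7→7]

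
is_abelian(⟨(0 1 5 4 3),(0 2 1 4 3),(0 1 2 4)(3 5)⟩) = no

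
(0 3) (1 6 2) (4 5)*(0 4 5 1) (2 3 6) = (0 6 3 4 1 2) 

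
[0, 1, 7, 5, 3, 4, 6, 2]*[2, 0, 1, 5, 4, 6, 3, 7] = [2, 0, 7, 6, 5, 4, 3, 1]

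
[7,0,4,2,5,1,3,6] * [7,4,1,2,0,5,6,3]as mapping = [0→3,1→7,2→0,3→1,4→5,5→4,6→2,7→6]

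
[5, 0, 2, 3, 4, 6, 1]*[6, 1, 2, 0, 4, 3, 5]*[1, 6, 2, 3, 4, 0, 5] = [3, 5, 2, 1, 4, 0, 6]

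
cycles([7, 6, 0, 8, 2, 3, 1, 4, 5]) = (0 7 4 2)(1 6)(3 8 5)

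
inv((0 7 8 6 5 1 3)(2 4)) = (0 3 1 5 6 8 7)(2 4)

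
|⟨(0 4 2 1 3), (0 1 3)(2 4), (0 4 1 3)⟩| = 120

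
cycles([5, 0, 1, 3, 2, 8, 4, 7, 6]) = (0 5 8 6 4 2 1)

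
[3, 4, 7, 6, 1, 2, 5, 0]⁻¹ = [7, 4, 5, 0, 1, 6, 3, 2]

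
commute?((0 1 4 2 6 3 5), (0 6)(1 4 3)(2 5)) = no:(0 1 4 2 6 3 5)*(0 6)(1 4 3)(2 5) = (0 4 5 6 1 3 2), (0 6)(1 4 3)(2 5)*(0 1 4 2 6 3 5) = (0 3 4 5 6 1 2)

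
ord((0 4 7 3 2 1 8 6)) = 8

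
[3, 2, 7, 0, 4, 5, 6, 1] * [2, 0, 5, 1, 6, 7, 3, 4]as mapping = [0→1, 1→5, 2→4, 3→2, 4→6, 5→7, 6→3, 7→0]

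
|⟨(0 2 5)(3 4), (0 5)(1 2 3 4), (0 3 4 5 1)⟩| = 720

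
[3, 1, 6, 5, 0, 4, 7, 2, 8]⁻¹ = [4, 1, 7, 0, 5, 3, 2, 6, 8]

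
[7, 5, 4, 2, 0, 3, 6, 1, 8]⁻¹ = [4, 7, 3, 5, 2, 1, 6, 0, 8]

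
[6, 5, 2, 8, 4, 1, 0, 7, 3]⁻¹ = [6, 5, 2, 8, 4, 1, 0, 7, 3]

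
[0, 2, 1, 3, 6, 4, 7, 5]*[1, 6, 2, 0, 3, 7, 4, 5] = [1, 2, 6, 0, 4, 3, 5, 7]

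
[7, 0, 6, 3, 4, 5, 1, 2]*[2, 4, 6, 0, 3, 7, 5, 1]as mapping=[0→1, 1→2, 2→5, 3→0, 4→3, 5→7, 6→4, 7→6]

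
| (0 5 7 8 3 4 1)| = 7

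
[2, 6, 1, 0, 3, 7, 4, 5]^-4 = [1, 4, 6, 2, 0, 5, 3, 7]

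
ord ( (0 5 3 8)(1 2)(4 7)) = 4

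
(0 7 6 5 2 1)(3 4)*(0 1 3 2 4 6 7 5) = (0 5 4 2 3 6)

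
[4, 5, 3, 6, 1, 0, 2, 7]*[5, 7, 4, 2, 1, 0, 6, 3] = [1, 0, 2, 6, 7, 5, 4, 3]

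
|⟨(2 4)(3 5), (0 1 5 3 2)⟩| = 360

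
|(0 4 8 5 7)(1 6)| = 10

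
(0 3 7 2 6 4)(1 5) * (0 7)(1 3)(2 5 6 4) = (0 1 6 2 4 7 5 3)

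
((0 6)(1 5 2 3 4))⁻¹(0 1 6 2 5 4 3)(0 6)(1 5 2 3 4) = (0 3 2 1 4 6 5)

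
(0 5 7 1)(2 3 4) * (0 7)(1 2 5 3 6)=(0 3 4 5)(1 7 2 6)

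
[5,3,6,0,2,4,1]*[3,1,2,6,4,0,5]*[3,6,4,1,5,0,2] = [3,2,0,1,4,5,6]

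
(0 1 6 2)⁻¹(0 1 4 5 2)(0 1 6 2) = (0 1 6 4 5)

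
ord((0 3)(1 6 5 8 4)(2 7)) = 10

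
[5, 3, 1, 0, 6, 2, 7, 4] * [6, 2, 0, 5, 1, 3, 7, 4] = [3, 5, 2, 6, 7, 0, 4, 1]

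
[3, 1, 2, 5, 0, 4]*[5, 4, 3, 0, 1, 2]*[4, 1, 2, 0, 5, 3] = [4, 5, 0, 2, 3, 1]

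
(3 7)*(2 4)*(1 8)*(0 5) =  (0 5)(1 8)(2 4)(3 7)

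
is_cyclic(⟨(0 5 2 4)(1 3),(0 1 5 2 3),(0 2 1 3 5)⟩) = no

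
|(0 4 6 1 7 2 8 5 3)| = 9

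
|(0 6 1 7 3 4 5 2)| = 8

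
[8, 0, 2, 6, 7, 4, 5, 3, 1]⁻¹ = [1, 8, 2, 7, 5, 6, 3, 4, 0]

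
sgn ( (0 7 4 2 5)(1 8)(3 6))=1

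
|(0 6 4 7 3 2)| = 6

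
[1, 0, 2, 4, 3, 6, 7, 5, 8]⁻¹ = [1, 0, 2, 4, 3, 7, 5, 6, 8]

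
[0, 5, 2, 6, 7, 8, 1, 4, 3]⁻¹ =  [0, 6, 2, 8, 7, 1, 3, 4, 5]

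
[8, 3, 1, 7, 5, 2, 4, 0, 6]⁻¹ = [7, 2, 5, 1, 6, 4, 8, 3, 0]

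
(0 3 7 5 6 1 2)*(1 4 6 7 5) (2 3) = (0 2) (1 3 5 7) (4 6) 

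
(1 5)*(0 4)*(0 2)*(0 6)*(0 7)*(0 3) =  (0 4 2 6 7 3)(1 5)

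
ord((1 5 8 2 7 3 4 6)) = 8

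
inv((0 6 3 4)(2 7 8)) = (0 4 3 6)(2 8 7)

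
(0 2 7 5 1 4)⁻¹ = (0 4 1 5 7 2)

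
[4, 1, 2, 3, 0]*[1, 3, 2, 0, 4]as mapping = [0→4, 1→3, 2→2, 3→0, 4→1]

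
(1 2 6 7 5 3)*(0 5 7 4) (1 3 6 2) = (0 5 6 4) 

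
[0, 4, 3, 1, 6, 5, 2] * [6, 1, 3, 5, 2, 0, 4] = [6, 2, 5, 1, 4, 0, 3]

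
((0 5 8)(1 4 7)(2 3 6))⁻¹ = (0 8 5)(1 7 4)(2 6 3)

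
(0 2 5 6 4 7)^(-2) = (0 4 5)(2 7 6)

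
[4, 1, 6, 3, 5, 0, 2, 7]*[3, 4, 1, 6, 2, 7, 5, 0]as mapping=[0→2, 1→4, 2→5, 3→6, 4→7, 5→3, 6→1, 7→0]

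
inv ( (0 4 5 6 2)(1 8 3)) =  (0 2 6 5 4)(1 3 8)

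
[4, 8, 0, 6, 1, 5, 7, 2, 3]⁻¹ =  [2, 4, 7, 8, 0, 5, 3, 6, 1]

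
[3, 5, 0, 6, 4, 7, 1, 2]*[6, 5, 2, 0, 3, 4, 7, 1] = [0, 4, 6, 7, 3, 1, 5, 2]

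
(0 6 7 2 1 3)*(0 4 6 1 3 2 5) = (0 1 2 3 4 6 7 5)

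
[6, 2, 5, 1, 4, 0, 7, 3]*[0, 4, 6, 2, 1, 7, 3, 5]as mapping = [0→3, 1→6, 2→7, 3→4, 4→1, 5→0, 6→5, 7→2]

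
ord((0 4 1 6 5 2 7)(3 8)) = 14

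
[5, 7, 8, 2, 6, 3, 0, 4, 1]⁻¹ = [6, 8, 3, 5, 7, 0, 4, 1, 2]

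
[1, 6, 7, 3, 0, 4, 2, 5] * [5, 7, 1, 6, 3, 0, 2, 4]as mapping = [0→7, 1→2, 2→4, 3→6, 4→5, 5→3, 6→1, 7→0]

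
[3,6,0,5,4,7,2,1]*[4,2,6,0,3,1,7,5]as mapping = [0→0,1→7,2→4,3→1,4→3,5→5,6→6,7→2]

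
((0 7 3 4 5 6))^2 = (0 3 5)(4 6 7)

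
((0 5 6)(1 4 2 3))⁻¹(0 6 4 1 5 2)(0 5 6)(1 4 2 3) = (0 2 4 6 3 5)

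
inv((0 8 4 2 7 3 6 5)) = (0 5 6 3 7 2 4 8)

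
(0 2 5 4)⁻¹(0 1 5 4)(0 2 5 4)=(0 2 1 4)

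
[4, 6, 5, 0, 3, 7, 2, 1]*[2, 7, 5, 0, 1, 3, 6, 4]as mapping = [0→1, 1→6, 2→3, 3→2, 4→0, 5→4, 6→5, 7→7]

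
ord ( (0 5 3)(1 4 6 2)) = 12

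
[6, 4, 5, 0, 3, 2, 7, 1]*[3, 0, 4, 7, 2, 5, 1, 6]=[1, 2, 5, 3, 7, 4, 6, 0]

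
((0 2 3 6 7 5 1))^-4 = (0 6 1 3 5 2 7)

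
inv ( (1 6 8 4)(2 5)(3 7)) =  (1 4 8 6)(2 5)(3 7)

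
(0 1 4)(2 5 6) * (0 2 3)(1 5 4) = (0 5 6 3)(2 4)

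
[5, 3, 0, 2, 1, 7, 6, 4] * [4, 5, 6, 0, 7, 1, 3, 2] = [1, 0, 4, 6, 5, 2, 3, 7] 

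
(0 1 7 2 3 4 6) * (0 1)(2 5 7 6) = (1 6)(2 3 4)(5 7)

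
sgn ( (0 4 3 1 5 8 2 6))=-1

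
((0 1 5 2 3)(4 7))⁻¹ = (0 3 2 5 1)(4 7)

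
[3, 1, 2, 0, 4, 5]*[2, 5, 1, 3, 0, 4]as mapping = [0→3, 1→5, 2→1, 3→2, 4→0, 5→4]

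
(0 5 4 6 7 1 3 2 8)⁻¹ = (0 8 2 3 1 7 6 4 5)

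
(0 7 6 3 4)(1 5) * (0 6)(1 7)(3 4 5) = (0 1 3 5 7)(4 6)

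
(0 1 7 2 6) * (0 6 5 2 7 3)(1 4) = (0 4 1 3)(2 5)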